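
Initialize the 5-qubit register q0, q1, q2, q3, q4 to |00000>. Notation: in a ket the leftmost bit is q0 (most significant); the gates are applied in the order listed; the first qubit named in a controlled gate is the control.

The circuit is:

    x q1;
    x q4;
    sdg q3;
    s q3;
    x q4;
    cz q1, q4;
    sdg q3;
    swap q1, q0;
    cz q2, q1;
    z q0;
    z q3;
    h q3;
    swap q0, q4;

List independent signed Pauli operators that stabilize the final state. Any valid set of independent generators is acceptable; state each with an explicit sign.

One valid set of independent stabilizer generators is +IIIXI, +ZIIII, +IZIII, +IIZII, -IIIIZ (any independent generating set of the same group is equally correct).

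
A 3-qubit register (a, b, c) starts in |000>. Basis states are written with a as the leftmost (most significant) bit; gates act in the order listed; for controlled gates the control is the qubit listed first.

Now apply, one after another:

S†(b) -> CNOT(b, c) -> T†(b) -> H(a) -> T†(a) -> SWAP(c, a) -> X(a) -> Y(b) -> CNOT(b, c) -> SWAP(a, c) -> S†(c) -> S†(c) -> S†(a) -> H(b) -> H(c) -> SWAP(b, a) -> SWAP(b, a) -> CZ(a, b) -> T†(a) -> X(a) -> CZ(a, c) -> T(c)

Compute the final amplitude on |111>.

|111> carries amplitude sqrt(2)*I/4 in the final state. Key observation: steps 16-17 multiply out to the identity, so the circuit reduces to the remaining gates.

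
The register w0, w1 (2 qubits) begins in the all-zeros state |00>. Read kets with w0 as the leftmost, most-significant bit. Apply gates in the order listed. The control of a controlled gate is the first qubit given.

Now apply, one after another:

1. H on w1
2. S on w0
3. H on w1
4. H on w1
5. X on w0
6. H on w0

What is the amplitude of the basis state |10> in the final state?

The amplitude on |10> is -1/2. Key observation: gates 3-4 undo each other exactly, leaving only the rest of the circuit to track.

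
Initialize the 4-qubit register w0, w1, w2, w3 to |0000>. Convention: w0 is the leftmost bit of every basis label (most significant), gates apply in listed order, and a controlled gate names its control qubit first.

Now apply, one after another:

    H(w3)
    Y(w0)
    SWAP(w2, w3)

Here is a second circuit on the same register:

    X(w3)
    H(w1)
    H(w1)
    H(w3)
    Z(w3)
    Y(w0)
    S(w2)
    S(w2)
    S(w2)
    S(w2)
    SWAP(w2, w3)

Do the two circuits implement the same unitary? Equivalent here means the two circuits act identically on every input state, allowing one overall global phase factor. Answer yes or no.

Yes: on every input state the two circuits agree up to one overall phase factor.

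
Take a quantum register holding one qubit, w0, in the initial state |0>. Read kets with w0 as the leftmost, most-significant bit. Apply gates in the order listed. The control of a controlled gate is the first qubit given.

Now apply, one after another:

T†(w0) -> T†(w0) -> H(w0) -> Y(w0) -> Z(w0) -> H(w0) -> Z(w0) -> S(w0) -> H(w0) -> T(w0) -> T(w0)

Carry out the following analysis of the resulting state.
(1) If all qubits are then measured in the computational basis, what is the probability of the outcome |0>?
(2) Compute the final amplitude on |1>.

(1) Outcome |0> occurs with probability 1/2.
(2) The final state's coefficient on |1> equals sqrt(2)/2.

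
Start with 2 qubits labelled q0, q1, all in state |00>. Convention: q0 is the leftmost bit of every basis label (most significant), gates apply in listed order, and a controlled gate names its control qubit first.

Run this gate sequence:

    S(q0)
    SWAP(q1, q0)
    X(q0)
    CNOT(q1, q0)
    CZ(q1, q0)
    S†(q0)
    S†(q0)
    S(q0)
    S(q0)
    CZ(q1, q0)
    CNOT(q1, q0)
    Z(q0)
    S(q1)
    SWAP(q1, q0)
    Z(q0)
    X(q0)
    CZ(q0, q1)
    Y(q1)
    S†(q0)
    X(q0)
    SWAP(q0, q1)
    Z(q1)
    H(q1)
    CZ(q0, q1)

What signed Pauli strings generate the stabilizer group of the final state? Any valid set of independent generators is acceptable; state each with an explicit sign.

One valid set of independent stabilizer generators is +IX, +ZI (any independent generating set of the same group is equally correct).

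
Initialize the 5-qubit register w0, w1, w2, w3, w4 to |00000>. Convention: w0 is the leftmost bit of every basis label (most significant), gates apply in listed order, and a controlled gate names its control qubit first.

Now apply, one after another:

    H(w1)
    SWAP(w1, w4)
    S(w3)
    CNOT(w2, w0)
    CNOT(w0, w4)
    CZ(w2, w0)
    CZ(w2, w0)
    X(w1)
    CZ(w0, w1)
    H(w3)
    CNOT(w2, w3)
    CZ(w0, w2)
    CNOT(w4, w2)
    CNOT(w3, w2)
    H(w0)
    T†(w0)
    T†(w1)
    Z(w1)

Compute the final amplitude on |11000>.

|11000> carries amplitude sqrt(2)*I/4 in the final state. Key observation: gates 6-7 undo each other exactly, leaving only the rest of the circuit to track.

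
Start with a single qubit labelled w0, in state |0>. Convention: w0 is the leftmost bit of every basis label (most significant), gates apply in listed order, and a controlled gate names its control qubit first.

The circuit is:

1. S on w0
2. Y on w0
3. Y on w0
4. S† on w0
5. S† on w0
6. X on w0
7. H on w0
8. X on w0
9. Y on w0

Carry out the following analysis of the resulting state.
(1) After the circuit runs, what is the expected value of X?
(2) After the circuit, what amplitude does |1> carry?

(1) The observable X averages to 1.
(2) The final state's coefficient on |1> equals -sqrt(2)*I/2.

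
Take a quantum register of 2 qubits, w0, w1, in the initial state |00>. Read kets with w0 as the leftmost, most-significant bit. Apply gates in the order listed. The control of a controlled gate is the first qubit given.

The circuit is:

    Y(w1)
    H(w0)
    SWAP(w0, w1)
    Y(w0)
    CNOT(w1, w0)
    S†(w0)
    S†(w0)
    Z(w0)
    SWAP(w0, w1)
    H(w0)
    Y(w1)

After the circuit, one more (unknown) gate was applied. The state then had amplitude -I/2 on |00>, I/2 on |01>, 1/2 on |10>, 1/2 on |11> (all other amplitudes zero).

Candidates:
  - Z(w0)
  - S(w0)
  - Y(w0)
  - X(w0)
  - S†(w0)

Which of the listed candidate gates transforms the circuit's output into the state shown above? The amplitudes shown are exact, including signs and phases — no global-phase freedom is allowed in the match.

It was S†(w0) that produced the state shown.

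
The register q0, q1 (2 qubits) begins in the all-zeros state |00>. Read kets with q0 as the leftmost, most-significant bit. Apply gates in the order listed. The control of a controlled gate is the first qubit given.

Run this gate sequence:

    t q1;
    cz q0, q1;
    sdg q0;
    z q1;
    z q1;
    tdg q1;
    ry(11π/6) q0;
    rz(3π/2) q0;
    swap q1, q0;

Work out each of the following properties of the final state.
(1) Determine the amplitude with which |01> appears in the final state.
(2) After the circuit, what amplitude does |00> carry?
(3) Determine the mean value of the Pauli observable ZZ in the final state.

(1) The amplitude on |01> is (-sqrt(2) + sqrt(6))*exp(3*I*pi/4)/4.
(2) The amplitude on |00> is (sqrt(2) + sqrt(6))*exp(I*pi/4)/4.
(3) The expectation value of ZZ is sqrt(3)/2.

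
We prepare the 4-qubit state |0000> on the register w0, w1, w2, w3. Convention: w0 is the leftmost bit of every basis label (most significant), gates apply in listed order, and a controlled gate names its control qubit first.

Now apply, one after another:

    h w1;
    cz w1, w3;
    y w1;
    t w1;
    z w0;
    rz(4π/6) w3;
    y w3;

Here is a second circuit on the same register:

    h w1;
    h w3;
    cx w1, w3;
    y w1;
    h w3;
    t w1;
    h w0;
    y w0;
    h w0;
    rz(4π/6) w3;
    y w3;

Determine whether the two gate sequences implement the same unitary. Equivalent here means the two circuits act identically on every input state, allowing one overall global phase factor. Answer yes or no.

No, they are not equivalent — no single phase factor reconciles the two unitaries.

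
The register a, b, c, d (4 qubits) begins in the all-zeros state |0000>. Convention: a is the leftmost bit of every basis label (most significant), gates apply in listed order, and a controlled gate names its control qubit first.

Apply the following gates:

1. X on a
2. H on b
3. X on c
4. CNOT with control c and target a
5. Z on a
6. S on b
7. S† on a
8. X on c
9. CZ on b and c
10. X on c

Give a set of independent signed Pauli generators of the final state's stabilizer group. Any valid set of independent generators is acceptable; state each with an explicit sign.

One valid set of independent stabilizer generators is +IYII, +ZIII, -IIZI, +IIIZ (any independent generating set of the same group is equally correct).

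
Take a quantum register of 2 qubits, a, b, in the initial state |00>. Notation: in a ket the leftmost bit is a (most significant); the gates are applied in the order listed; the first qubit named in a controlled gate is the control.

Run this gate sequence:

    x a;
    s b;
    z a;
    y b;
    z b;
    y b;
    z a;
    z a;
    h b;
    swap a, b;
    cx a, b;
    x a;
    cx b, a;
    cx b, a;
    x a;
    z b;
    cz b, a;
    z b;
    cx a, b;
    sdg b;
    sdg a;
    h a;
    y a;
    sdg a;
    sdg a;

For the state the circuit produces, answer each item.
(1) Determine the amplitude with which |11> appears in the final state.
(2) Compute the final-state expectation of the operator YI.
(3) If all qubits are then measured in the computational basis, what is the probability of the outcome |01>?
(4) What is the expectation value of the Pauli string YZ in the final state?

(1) The amplitude on |11> is -1/2 + I/2. Key observation: steps 12-15 multiply out to the identity, so the circuit reduces to the remaining gates.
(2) The expectation value of YI is -1.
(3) A full measurement returns |01> with probability 1/2.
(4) The expectation value of YZ is 1.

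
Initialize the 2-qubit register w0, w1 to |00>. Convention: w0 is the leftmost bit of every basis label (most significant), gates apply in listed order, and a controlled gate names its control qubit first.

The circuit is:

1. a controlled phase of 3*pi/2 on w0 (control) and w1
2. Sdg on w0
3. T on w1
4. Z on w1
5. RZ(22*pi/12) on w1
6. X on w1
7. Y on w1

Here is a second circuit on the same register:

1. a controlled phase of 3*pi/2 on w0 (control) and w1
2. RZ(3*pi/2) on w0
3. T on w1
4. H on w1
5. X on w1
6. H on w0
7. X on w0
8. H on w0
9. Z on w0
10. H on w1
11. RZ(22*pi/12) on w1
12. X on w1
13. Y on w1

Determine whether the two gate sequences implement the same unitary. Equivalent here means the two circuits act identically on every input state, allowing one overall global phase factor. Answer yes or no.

Yes: on every input state the two circuits agree up to one overall phase factor.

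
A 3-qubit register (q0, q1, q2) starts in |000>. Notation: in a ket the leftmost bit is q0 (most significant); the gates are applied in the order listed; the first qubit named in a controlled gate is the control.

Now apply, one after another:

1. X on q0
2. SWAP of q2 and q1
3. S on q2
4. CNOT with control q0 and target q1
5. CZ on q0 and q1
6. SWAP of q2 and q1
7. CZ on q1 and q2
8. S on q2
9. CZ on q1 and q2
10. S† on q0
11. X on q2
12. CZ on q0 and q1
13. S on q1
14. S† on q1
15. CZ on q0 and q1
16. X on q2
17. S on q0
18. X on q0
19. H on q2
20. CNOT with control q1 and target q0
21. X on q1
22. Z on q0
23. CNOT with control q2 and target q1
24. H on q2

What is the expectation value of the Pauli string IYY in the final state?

The observable IYY averages to 1. Key observation: the block from step 10 through step 17 cancels to the identity and can be dropped.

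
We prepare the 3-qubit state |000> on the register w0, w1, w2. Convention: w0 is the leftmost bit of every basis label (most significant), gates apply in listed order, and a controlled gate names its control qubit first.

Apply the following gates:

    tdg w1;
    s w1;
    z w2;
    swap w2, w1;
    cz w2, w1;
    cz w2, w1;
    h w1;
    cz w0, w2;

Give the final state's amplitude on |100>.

The final state's coefficient on |100> equals 0.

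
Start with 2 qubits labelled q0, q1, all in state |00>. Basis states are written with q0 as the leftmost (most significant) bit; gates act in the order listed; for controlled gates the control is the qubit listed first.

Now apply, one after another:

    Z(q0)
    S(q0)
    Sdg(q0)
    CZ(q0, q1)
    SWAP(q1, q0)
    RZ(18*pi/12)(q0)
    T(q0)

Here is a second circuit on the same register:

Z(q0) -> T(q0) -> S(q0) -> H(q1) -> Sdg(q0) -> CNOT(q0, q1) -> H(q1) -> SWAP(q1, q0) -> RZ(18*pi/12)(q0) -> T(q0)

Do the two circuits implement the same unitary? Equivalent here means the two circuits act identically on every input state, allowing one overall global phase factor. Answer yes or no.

No, they are not equivalent — no single phase factor reconciles the two unitaries.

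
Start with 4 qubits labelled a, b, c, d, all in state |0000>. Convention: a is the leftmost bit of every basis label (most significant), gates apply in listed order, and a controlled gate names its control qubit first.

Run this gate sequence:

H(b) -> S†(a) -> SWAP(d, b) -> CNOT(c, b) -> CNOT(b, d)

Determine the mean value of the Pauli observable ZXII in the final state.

In the final state, ZXII has expectation 0.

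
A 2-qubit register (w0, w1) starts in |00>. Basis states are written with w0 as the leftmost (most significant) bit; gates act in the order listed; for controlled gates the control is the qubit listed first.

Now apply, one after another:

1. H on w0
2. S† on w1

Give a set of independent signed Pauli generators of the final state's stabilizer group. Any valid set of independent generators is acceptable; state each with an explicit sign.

One valid set of independent stabilizer generators is +XI, +IZ (any independent generating set of the same group is equally correct).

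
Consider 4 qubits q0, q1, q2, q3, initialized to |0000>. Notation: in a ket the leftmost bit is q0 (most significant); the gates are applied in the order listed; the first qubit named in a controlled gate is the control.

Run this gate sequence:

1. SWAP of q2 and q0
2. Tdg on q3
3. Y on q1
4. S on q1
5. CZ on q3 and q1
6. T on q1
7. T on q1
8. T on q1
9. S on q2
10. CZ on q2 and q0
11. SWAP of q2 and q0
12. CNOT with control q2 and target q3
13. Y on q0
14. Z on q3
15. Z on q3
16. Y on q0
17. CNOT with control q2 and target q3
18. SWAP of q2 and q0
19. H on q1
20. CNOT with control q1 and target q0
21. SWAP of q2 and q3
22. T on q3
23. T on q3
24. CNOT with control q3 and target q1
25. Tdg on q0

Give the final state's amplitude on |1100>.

The final state's coefficient on |1100> equals sqrt(2)*I/2. Key observation: gates 11-18 undo each other exactly, leaving only the rest of the circuit to track.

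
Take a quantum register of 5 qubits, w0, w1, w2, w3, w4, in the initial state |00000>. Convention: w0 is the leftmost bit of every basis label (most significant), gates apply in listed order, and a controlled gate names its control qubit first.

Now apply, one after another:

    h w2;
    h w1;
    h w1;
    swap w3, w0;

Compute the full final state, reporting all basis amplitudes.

The final amplitudes are sqrt(2)/2 on |00000>, sqrt(2)/2 on |00100>, and 0 on every other basis state. Key observation: gates 2-3 undo each other exactly, leaving only the rest of the circuit to track.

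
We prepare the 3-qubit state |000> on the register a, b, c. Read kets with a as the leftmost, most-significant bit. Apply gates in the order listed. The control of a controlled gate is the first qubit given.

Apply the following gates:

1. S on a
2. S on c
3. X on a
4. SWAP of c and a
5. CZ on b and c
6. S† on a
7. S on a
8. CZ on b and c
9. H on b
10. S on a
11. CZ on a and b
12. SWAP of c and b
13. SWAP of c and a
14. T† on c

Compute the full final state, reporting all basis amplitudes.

The resulting statevector has amplitude sqrt(2)/2 on |010>, sqrt(2)/2 on |110>, and 0 on every other basis state. Key observation: the block from step 5 through step 8 cancels to the identity and can be dropped.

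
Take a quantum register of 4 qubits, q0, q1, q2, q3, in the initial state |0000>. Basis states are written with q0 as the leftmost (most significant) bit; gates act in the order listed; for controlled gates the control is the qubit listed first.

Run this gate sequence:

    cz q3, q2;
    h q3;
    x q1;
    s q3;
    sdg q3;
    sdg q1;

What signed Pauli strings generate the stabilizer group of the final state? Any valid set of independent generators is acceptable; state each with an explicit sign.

One valid set of independent stabilizer generators is +IIIX, +ZIII, -IZII, +IIZI (any independent generating set of the same group is equally correct). Key observation: gates 4-5 undo each other exactly, leaving only the rest of the circuit to track.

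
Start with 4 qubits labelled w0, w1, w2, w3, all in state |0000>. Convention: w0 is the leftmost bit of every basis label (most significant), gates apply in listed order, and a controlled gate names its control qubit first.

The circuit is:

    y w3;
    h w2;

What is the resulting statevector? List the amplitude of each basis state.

The final amplitudes are sqrt(2)*I/2 on |0001>, sqrt(2)*I/2 on |0011>, and 0 on every other basis state.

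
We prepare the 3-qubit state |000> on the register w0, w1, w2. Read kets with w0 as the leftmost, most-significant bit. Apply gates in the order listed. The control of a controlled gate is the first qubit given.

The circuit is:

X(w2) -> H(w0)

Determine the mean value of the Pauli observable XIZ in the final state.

In the final state, XIZ has expectation -1.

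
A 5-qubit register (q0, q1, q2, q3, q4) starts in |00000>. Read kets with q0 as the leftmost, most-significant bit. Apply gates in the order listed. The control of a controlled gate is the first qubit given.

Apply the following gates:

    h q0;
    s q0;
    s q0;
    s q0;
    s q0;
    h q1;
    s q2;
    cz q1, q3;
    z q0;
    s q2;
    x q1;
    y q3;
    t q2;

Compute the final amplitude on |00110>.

The final state's coefficient on |00110> equals 0. Key observation: steps 2-5 multiply out to the identity, so the circuit reduces to the remaining gates.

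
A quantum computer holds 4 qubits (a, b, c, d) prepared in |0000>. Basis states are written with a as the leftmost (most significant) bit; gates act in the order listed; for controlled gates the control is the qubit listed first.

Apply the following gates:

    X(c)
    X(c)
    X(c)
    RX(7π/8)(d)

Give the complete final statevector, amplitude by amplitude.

The final amplitudes are cos(7*pi/16) on |0010>, -I*cos(pi/16) on |0011>, and 0 on every other basis state. Key observation: gates 2-3 undo each other exactly, leaving only the rest of the circuit to track.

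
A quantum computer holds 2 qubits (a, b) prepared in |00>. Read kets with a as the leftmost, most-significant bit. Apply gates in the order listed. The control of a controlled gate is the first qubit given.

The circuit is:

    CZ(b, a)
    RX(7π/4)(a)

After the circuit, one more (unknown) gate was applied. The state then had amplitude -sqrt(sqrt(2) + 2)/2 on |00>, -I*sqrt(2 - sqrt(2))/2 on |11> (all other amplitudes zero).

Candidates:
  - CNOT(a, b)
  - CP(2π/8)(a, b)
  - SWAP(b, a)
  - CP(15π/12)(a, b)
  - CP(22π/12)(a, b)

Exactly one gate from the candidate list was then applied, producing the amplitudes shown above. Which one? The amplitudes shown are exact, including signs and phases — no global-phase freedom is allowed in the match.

The applied gate was CNOT(a, b).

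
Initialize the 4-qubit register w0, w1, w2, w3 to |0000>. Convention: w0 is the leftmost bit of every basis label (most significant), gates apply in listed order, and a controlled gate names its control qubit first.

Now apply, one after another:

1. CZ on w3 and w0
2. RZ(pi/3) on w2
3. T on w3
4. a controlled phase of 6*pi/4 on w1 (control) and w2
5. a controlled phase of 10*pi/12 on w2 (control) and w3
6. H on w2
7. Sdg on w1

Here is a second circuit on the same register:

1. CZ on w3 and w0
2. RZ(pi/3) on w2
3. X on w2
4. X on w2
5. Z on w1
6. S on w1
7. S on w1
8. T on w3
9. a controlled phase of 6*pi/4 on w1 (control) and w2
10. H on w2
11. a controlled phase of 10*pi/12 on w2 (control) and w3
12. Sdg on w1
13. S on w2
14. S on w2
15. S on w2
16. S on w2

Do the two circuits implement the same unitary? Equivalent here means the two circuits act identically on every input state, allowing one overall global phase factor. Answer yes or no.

No, they are not equivalent — no single phase factor reconciles the two unitaries.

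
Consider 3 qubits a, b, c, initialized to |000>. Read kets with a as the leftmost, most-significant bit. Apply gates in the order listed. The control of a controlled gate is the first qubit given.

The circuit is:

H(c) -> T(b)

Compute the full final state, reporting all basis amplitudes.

After the circuit, the state carries amplitude sqrt(2)/2 on |000>, sqrt(2)/2 on |001>, and 0 on every other basis state.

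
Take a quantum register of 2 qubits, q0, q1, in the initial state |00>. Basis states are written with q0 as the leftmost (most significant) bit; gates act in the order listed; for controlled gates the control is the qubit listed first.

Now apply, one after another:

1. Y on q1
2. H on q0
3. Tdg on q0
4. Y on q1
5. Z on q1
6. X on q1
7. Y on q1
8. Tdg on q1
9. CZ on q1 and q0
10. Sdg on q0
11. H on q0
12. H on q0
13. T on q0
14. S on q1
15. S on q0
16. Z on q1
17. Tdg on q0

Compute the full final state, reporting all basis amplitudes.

The final amplitudes are -sqrt(2)*I/2 on |00>, 0 on |01>, -sqrt(2)*exp(I*pi/4)/2 on |10>, 0 on |11>.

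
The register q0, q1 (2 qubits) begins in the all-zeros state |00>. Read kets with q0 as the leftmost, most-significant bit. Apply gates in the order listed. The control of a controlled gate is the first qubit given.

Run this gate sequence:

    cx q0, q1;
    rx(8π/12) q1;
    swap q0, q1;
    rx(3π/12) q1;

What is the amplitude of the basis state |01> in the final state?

The amplitude on |01> is -I*sqrt(2 - sqrt(2))/4.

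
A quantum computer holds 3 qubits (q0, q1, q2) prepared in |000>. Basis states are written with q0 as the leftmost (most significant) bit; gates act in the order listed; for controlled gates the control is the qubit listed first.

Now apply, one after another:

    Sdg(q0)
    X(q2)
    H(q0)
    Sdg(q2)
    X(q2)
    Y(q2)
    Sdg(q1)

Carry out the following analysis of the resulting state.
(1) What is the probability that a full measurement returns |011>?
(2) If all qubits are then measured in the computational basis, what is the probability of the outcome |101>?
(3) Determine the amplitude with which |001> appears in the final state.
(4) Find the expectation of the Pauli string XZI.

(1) Outcome |011> occurs with probability 0.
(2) A full measurement returns |101> with probability 1/2.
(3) |001> carries amplitude sqrt(2)/2 in the final state.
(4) The observable XZI averages to 1.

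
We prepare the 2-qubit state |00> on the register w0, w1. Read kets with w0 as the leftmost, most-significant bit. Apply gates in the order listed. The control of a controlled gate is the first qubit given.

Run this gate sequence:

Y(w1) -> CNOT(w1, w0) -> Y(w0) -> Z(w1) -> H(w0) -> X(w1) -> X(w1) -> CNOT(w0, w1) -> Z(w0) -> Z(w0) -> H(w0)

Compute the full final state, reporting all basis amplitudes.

The resulting statevector has amplitude -1/2 on |00>, -1/2 on |01>, 1/2 on |10>, -1/2 on |11>.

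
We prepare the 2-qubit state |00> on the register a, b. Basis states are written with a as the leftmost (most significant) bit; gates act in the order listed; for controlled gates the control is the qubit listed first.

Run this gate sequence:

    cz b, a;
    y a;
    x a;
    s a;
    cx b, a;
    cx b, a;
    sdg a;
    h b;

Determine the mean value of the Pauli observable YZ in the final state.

In the final state, YZ has expectation 0. Key observation: steps 4-7 multiply out to the identity, so the circuit reduces to the remaining gates.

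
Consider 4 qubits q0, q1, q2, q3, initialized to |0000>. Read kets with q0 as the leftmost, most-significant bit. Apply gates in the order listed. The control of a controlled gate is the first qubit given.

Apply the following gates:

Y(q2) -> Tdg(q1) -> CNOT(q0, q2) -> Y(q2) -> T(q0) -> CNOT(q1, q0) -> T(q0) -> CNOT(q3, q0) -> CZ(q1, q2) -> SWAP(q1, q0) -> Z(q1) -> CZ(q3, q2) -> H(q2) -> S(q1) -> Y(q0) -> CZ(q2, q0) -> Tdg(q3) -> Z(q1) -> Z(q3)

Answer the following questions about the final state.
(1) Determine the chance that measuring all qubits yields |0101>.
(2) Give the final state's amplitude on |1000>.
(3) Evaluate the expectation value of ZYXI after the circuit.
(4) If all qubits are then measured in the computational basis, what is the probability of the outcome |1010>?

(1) A full measurement returns |0101> with probability 0.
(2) The final state's coefficient on |1000> equals sqrt(2)*I/2.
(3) In the final state, ZYXI has expectation 0.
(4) A full measurement returns |1010> with probability 1/2.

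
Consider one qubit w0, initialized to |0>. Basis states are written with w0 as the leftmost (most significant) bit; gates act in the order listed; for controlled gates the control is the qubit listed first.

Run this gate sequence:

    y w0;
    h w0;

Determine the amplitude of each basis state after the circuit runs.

The resulting statevector has amplitude sqrt(2)*I/2 on |0>, -sqrt(2)*I/2 on |1>.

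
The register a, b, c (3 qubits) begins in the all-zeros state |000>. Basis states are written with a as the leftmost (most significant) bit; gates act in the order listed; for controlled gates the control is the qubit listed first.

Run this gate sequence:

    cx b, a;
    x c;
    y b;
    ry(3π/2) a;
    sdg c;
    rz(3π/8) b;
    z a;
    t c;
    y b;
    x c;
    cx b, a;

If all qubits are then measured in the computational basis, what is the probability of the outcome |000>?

A full measurement returns |000> with probability 1/2.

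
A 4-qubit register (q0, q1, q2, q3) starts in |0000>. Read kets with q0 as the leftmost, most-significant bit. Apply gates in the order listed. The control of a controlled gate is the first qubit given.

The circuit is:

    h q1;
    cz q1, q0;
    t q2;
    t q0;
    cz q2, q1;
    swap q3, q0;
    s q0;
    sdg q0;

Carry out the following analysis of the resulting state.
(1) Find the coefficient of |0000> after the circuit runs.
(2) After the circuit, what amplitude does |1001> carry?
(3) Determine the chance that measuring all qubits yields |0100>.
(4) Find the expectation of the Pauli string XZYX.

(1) The amplitude on |0000> is sqrt(2)/2.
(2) The final state's coefficient on |1001> equals 0.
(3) A full measurement returns |0100> with probability 1/2.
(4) The expectation value of XZYX is 0.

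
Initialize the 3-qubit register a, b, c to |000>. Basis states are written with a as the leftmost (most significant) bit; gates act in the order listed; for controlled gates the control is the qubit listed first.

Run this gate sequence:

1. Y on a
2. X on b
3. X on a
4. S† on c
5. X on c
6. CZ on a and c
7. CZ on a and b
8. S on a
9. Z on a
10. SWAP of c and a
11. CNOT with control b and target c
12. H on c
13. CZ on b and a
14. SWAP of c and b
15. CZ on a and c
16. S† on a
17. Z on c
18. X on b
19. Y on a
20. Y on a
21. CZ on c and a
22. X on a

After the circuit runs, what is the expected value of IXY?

The expectation value of IXY is 0.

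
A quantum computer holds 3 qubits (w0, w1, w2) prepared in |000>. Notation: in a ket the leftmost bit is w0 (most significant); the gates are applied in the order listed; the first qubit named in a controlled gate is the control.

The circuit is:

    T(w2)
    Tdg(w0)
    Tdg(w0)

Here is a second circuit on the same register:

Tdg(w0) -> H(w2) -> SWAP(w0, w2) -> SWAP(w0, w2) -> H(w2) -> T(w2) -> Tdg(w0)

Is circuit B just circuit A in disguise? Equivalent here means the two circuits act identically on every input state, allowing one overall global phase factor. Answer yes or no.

Yes — the two circuits implement the same unitary up to a global phase.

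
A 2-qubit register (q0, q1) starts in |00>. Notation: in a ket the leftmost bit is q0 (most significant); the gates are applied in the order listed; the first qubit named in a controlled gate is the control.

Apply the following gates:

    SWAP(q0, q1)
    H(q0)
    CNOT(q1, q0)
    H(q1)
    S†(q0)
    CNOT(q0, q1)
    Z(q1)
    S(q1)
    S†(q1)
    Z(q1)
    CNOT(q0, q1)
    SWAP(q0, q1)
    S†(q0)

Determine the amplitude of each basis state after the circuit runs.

After the circuit, the state carries amplitude 1/2 on |00>, -I/2 on |01>, -I/2 on |10>, -1/2 on |11>. Key observation: the block from step 6 through step 11 cancels to the identity and can be dropped.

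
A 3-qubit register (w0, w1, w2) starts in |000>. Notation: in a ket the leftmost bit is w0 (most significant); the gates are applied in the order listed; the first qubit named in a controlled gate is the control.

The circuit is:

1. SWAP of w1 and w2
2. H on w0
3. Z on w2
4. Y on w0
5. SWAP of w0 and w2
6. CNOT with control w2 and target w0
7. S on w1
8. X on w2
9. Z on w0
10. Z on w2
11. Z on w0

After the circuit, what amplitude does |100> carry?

The final state's coefficient on |100> equals sqrt(2)*I/2.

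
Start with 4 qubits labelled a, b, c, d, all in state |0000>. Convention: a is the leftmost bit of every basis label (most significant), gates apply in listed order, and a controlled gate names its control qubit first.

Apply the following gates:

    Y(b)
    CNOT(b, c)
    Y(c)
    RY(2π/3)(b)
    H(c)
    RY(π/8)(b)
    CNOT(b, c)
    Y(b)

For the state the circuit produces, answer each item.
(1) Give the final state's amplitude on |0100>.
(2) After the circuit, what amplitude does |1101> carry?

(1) The final state's coefficient on |0100> equals -sqrt(2)*I*sin(19*pi/48)/2.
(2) The amplitude on |1101> is 0.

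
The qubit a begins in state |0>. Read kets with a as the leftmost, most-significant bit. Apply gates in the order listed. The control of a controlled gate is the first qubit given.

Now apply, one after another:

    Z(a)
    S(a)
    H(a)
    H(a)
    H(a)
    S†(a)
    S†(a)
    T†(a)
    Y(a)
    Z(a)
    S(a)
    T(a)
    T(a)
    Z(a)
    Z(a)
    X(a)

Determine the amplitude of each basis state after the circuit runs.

The resulting statevector has amplitude sqrt(2)*I/2 on |0>, sqrt(2)*exp(I*pi/4)/2 on |1>.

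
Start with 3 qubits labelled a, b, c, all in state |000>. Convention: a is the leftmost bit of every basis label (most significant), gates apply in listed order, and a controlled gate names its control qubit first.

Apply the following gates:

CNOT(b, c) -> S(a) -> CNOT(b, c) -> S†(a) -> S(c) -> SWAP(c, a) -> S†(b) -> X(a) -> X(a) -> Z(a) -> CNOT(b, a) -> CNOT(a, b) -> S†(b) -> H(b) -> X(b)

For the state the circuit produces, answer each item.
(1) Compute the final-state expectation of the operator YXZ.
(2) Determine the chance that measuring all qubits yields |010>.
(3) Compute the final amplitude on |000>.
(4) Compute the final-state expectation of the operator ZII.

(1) The expectation value of YXZ is 0.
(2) The probability of measuring |010> is 1/2.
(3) The amplitude on |000> is sqrt(2)/2.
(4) The observable ZII averages to 1.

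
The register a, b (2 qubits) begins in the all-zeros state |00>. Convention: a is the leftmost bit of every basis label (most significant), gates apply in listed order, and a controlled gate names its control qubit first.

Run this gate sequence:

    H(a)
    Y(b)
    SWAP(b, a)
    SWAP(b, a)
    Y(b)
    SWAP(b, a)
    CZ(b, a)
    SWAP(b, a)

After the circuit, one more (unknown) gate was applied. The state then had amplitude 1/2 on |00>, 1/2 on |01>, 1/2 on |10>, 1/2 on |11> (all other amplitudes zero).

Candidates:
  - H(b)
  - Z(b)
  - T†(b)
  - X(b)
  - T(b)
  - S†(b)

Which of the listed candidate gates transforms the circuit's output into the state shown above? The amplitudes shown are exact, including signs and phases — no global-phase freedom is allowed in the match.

The unique candidate consistent with the amplitudes is H(b). Key observation: steps 2-5 multiply out to the identity, so the circuit reduces to the remaining gates.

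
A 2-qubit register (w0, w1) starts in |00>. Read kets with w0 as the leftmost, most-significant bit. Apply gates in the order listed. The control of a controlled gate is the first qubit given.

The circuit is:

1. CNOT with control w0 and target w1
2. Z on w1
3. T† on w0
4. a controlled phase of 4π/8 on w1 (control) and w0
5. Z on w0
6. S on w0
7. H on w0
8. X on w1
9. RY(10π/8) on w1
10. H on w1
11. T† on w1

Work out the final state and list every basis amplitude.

The resulting statevector has amplitude -sqrt(sqrt(2) + 2)/4 - sqrt(2 - sqrt(2))/4 on |00>, (-sqrt(2 - sqrt(2)) + sqrt(sqrt(2) + 2))*exp(3*I*pi/4)/4 on |01>, -sqrt(sqrt(2) + 2)/4 - sqrt(2 - sqrt(2))/4 on |10>, (-sqrt(2 - sqrt(2)) + sqrt(sqrt(2) + 2))*exp(3*I*pi/4)/4 on |11>.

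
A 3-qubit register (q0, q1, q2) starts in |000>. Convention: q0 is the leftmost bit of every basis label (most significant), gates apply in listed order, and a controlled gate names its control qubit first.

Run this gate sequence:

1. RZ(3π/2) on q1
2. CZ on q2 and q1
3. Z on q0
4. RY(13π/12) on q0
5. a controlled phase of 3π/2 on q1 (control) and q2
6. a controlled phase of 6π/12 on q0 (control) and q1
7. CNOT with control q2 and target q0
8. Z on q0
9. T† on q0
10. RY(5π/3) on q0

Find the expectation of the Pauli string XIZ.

The expectation value of XIZ is -1/8 + sqrt(3)/8 + sqrt(6)/8 + 3*sqrt(2)/8.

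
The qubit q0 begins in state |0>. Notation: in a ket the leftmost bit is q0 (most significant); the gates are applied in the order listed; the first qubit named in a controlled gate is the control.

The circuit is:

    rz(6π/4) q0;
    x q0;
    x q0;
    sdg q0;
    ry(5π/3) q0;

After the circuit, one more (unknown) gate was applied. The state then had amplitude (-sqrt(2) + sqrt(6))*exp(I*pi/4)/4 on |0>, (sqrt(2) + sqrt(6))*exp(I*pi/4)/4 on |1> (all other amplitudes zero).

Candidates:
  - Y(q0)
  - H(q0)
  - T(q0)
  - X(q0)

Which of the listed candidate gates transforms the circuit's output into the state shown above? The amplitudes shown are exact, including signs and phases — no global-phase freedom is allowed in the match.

It was H(q0) that produced the state shown. Key observation: steps 2-3 multiply out to the identity, so the circuit reduces to the remaining gates.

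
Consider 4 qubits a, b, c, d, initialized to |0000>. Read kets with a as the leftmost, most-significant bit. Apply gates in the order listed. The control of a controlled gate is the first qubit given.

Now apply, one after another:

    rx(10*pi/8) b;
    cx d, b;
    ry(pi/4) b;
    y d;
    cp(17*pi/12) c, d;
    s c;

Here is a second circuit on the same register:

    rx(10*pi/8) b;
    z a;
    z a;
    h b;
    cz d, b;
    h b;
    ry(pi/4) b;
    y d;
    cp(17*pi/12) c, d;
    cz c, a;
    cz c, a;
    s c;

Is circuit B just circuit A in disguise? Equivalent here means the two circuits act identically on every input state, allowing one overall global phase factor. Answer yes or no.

Yes: on every input state the two circuits agree up to one overall phase factor.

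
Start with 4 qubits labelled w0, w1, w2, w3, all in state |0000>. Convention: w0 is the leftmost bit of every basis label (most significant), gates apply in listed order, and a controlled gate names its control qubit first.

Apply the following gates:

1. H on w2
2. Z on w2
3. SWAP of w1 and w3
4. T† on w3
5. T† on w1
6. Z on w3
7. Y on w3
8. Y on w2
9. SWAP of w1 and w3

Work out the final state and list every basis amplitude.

The final amplitudes are -sqrt(2)/2 on |0100>, -sqrt(2)/2 on |0110>, and 0 on every other basis state.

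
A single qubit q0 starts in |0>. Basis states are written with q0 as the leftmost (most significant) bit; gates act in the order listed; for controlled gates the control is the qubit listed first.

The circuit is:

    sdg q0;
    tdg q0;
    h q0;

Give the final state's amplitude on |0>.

The final state's coefficient on |0> equals sqrt(2)/2.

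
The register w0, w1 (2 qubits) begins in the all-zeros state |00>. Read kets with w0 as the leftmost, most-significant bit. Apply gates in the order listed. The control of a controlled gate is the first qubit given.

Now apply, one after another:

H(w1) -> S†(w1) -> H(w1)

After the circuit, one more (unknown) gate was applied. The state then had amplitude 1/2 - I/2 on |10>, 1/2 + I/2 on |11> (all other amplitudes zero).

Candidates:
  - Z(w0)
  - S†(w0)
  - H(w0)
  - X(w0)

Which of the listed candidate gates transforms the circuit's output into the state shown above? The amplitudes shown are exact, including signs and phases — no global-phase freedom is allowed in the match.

The unique candidate consistent with the amplitudes is X(w0).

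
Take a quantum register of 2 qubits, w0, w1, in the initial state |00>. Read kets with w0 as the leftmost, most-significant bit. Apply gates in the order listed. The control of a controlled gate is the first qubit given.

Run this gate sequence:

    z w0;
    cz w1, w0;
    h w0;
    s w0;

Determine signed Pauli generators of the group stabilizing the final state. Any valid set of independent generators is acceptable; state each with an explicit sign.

The stabilizer group can be generated by +YI, +IZ, among other valid generating sets.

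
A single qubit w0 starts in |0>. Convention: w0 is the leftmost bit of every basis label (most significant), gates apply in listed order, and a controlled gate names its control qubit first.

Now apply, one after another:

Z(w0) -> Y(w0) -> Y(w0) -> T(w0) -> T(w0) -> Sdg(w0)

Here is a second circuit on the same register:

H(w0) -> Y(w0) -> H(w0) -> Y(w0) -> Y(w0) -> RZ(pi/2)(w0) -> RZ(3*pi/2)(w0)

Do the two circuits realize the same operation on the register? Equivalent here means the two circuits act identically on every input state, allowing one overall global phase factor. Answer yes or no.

No, they are not equivalent — no single phase factor reconciles the two unitaries.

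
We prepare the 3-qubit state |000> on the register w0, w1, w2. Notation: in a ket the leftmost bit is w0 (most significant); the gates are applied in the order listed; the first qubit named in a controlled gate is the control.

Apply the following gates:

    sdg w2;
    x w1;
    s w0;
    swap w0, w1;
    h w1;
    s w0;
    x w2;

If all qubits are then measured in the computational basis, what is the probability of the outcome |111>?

Outcome |111> occurs with probability 1/2.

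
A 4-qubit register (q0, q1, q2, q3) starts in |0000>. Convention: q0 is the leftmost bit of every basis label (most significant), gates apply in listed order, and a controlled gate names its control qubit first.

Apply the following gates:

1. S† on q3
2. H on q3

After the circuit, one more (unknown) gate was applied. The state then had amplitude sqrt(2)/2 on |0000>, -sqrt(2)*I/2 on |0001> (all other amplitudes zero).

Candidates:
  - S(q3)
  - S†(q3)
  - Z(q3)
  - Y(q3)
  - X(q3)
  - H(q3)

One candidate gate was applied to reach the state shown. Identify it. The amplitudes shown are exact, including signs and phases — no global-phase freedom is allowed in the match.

The unique candidate consistent with the amplitudes is S†(q3).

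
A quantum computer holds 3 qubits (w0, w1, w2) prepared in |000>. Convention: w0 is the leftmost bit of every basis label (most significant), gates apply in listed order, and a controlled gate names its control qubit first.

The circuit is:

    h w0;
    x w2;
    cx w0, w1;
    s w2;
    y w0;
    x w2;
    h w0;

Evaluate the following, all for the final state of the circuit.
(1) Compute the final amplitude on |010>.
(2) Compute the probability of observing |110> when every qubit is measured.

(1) The final state's coefficient on |010> equals 1/2.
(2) Outcome |110> occurs with probability 1/4.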